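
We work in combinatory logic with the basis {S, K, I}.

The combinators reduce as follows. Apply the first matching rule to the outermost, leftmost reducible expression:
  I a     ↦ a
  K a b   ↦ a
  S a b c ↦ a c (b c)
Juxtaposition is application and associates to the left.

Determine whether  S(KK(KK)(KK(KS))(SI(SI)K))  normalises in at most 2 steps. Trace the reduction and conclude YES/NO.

  start: S(KK(KK)(KK(KS))(SI(SI)K))
  →1  S(K(KK(KS))(SI(SI)K))
  →2  S(KK(KS))

Answer: NO — after 2 steps the term is S(KK(KS)), not yet normal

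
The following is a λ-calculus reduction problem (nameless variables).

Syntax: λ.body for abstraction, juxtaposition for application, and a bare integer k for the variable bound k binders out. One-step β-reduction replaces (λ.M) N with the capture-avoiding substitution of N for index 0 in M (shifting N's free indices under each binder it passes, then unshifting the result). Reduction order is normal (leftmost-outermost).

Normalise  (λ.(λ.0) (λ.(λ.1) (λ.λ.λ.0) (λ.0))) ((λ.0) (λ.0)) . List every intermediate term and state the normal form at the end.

Answer: normal form = λ.0 (λ.0)  (in 3 steps)

Derivation:
  start: (λ.(λ.0) (λ.(λ.1) (λ.λ.λ.0) (λ.0))) ((λ.0) (λ.0))
  →1  (λ.0) (λ.(λ.1) (λ.λ.λ.0) (λ.0))
  →2  λ.(λ.1) (λ.λ.λ.0) (λ.0)
  →3  λ.0 (λ.0)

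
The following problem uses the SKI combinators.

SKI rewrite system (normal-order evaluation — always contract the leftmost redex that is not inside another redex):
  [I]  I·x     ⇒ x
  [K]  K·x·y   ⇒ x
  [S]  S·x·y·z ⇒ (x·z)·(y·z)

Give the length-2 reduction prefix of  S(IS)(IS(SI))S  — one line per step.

  start: S(IS)(IS(SI))S
  →1  ISS(IS(SI)S)
  →2  SS(IS(SI)S)

Answer: after 2 steps: SS(IS(SI)S)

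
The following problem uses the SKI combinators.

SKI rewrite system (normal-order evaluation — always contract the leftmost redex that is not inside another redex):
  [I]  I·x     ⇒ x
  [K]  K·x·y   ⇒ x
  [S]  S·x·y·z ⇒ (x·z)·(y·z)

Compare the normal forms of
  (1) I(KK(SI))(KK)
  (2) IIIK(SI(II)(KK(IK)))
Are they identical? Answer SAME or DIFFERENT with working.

Term A:
  start: I(KK(SI))(KK)
  [1] KK(SI)(KK)
  [2] K(KK)

Term B:
  start: IIIK(SI(II)(KK(IK)))
  [1] IIK(SI(II)(KK(IK)))
  [2] IK(SI(II)(KK(IK)))
  [3] K(SI(II)(KK(IK)))
  [4] K(I(KK(IK))(II(KK(IK))))
  [5] K(KK(IK)(II(KK(IK))))
  [6] K(K(II(KK(IK))))
  [7] K(K(I(KK(IK))))
  [8] K(K(KK(IK)))
  [9] K(KK)

Answer: SAME — A ⇓ K(KK), B ⇓ K(KK)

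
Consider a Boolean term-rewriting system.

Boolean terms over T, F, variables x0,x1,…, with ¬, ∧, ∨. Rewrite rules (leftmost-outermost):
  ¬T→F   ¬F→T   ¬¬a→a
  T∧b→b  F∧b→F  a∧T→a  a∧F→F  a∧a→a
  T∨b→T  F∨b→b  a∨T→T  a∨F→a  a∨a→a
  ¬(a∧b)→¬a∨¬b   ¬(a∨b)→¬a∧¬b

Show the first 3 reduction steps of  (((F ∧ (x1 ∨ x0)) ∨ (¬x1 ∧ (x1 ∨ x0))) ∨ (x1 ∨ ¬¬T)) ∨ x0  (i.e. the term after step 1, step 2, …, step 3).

Answer: after 3 steps: ((¬x1 ∧ (x1 ∨ x0)) ∨ (x1 ∨ T)) ∨ x0

Derivation:
  start: (((F ∧ (x1 ∨ x0)) ∨ (¬x1 ∧ (x1 ∨ x0))) ∨ (x1 ∨ ¬¬T)) ∨ x0
  step 1: ((F ∨ (¬x1 ∧ (x1 ∨ x0))) ∨ (x1 ∨ ¬¬T)) ∨ x0
  step 2: ((¬x1 ∧ (x1 ∨ x0)) ∨ (x1 ∨ ¬¬T)) ∨ x0
  step 3: ((¬x1 ∧ (x1 ∨ x0)) ∨ (x1 ∨ T)) ∨ x0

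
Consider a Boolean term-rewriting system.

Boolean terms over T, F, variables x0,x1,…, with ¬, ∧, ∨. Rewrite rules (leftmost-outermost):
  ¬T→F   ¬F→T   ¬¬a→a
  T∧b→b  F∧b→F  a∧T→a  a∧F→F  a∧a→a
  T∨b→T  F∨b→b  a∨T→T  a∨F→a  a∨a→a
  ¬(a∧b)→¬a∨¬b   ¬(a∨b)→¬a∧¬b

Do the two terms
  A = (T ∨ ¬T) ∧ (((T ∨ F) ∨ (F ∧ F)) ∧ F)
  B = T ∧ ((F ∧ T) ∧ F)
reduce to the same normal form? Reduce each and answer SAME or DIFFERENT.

Term A:
  start: (T ∨ ¬T) ∧ (((T ∨ F) ∨ (F ∧ F)) ∧ F)
  [1] T ∧ (((T ∨ F) ∨ (F ∧ F)) ∧ F)
  [2] ((T ∨ F) ∨ (F ∧ F)) ∧ F
  [3] F

Term B:
  start: T ∧ ((F ∧ T) ∧ F)
  [1] (F ∧ T) ∧ F
  [2] F

Answer: SAME — A ⇓ F, B ⇓ F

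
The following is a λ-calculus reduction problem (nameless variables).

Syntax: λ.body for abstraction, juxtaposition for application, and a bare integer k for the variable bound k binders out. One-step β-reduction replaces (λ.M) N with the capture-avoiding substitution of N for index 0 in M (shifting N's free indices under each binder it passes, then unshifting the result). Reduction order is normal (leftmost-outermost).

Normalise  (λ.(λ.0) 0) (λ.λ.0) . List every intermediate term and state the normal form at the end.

Answer: normal form = λ.λ.0  (in 2 steps)

Reduction:
  start: (λ.(λ.0) 0) (λ.λ.0)
  step 1: (λ.0) (λ.λ.0)
  step 2: λ.λ.0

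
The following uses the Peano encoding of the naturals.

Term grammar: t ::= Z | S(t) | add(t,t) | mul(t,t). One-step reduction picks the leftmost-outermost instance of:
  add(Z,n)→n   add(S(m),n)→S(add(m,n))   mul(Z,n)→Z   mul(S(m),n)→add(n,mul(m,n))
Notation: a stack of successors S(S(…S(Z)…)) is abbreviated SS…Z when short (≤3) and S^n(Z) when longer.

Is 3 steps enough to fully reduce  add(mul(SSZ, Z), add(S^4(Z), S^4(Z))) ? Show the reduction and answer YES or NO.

Answer: NO — after 3 steps the term is add(add(Z, mul(Z, Z)), add(S^4(Z), S^4(Z))), not yet normal

Reduction:
  start: add(mul(SSZ, Z), add(S^4(Z), S^4(Z)))
  [1] add(add(Z, mul(SZ, Z)), add(S^4(Z), S^4(Z)))
  [2] add(mul(SZ, Z), add(S^4(Z), S^4(Z)))
  [3] add(add(Z, mul(Z, Z)), add(S^4(Z), S^4(Z)))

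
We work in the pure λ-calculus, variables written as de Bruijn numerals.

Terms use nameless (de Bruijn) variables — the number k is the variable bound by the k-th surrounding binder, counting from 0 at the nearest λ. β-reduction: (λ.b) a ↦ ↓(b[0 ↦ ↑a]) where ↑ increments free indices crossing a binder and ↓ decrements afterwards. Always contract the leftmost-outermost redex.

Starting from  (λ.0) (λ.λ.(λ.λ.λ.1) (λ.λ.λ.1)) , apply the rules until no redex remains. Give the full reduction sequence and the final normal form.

  start: (λ.0) (λ.λ.(λ.λ.λ.1) (λ.λ.λ.1))
  [1] λ.λ.(λ.λ.λ.1) (λ.λ.λ.1)
  [2] λ.λ.λ.λ.1

Answer: normal form = λ.λ.λ.λ.1  (in 2 steps)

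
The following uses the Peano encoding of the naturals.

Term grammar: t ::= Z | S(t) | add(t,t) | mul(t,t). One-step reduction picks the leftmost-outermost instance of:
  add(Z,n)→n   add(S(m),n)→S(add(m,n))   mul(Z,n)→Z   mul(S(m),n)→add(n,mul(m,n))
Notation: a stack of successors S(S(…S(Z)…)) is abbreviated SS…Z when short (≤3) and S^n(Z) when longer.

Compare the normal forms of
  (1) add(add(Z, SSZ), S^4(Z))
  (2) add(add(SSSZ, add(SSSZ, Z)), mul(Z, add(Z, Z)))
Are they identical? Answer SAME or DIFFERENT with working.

Answer: SAME — A ⇓ S^6(Z), B ⇓ S^6(Z)

Working:
Term A:
  start: add(add(Z, SSZ), S^4(Z))
  step 1: add(SSZ, S^4(Z))
  step 2: S(add(SZ, S^4(Z)))
  step 3: S(S(add(Z, S^4(Z))))
  step 4: S^6(Z)

Term B:
  start: add(add(SSSZ, add(SSSZ, Z)), mul(Z, add(Z, Z)))
  step 1: add(S(add(SSZ, add(SSSZ, Z))), mul(Z, add(Z, Z)))
  step 2: S(add(add(SSZ, add(SSSZ, Z)), mul(Z, add(Z, Z))))
  step 3: S(add(S(add(SZ, add(SSSZ, Z))), mul(Z, add(Z, Z))))
  step 4: S(S(add(add(SZ, add(SSSZ, Z)), mul(Z, add(Z, Z)))))
  step 5: S(S(add(S(add(Z, add(SSSZ, Z))), mul(Z, add(Z, Z)))))
  step 6: S(S(S(add(add(Z, add(SSSZ, Z)), mul(Z, add(Z, Z))))))
  step 7: S(S(S(add(add(SSSZ, Z), mul(Z, add(Z, Z))))))
  step 8: S(S(S(add(S(add(SSZ, Z)), mul(Z, add(Z, Z))))))
  step 9: S(S(S(S(add(add(SSZ, Z), mul(Z, add(Z, Z)))))))
  step 10: S(S(S(S(add(S(add(SZ, Z)), mul(Z, add(Z, Z)))))))
  step 11: S(S(S(S(S(add(add(SZ, Z), mul(Z, add(Z, Z))))))))
  step 12: S(S(S(S(S(add(S(add(Z, Z)), mul(Z, add(Z, Z))))))))
  step 13: S(S(S(S(S(S(add(add(Z, Z), mul(Z, add(Z, Z)))))))))
  step 14: S(S(S(S(S(S(add(Z, mul(Z, add(Z, Z)))))))))
  step 15: S(S(S(S(S(S(mul(Z, add(Z, Z))))))))
  step 16: S^6(Z)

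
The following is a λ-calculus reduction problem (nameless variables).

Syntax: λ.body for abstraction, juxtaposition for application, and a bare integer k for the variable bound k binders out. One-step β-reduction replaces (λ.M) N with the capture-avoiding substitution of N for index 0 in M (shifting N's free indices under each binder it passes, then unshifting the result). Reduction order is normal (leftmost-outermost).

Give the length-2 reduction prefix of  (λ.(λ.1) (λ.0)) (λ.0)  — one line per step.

Answer: after 2 steps: λ.0

Derivation:
  start: (λ.(λ.1) (λ.0)) (λ.0)
  step 1: (λ.λ.0) (λ.0)
  step 2: λ.0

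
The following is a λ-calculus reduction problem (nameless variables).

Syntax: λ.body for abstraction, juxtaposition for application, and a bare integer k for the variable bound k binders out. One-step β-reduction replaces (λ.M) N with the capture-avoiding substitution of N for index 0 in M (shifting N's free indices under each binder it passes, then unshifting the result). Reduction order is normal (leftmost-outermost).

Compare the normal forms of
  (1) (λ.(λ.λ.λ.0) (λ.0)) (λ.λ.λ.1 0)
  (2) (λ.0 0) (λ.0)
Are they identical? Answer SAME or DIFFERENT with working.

Term A:
  start: (λ.(λ.λ.λ.0) (λ.0)) (λ.λ.λ.1 0)
  →1  (λ.λ.λ.0) (λ.0)
  →2  λ.λ.0

Term B:
  start: (λ.0 0) (λ.0)
  →1  (λ.0) (λ.0)
  →2  λ.0

Answer: DIFFERENT — A ⇓ λ.λ.0, B ⇓ λ.0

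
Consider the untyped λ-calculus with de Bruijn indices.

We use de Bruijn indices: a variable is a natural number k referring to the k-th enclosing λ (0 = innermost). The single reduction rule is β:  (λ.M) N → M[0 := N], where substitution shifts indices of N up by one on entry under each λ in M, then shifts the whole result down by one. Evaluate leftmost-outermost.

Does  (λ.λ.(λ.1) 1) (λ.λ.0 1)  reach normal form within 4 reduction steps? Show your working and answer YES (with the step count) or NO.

Answer: YES — reaches normal form λ.0 in 2 ≤ 4 steps

Derivation:
  start: (λ.λ.(λ.1) 1) (λ.λ.0 1)
  step 1: λ.(λ.1) (λ.λ.0 1)
  step 2: λ.0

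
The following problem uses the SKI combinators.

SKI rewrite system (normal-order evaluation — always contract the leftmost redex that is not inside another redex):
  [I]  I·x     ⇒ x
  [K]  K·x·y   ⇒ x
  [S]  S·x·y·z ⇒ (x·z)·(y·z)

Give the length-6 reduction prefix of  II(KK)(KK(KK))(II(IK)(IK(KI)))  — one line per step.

Answer: after 6 steps: K(K(IK(KI)))

Working:
  start: II(KK)(KK(KK))(II(IK)(IK(KI)))
  →1  I(KK)(KK(KK))(II(IK)(IK(KI)))
  →2  KK(KK(KK))(II(IK)(IK(KI)))
  →3  K(II(IK)(IK(KI)))
  →4  K(I(IK)(IK(KI)))
  →5  K(IK(IK(KI)))
  →6  K(K(IK(KI)))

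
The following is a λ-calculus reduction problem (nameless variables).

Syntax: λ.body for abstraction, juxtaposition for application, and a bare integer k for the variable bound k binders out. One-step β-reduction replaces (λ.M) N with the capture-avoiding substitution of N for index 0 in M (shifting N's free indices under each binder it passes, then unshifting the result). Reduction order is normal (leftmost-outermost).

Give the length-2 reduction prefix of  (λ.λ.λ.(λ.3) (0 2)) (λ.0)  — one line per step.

  start: (λ.λ.λ.(λ.3) (0 2)) (λ.0)
  [1] λ.λ.(λ.λ.0) (0 (λ.0))
  [2] λ.λ.λ.0

Answer: after 2 steps: λ.λ.λ.0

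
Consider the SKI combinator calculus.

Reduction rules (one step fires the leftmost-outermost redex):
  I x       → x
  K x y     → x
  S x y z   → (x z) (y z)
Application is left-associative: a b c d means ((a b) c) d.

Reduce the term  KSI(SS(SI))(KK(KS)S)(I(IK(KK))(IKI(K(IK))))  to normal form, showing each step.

  start: KSI(SS(SI))(KK(KS)S)(I(IK(KK))(IKI(K(IK))))
  →1  S(SS(SI))(KK(KS)S)(I(IK(KK))(IKI(K(IK))))
  →2  SS(SI)(I(IK(KK))(IKI(K(IK))))(KK(KS)S(I(IK(KK))(IKI(K(IK)))))
  →3  S(I(IK(KK))(IKI(K(IK))))(SI(I(IK(KK))(IKI(K(IK)))))(KK(KS)S(I(IK(KK))(IKI(K(IK)))))
  →4  I(IK(KK))(IKI(K(IK)))(KK(KS)S(I(IK(KK))(IKI(K(IK)))))(SI(I(IK(KK))(IKI(K(IK))))(KK(KS)S(I(IK(KK))(IKI(K(IK))))))
  →5  IK(KK)(IKI(K(IK)))(KK(KS)S(I(IK(KK))(IKI(K(IK)))))(SI(I(IK(KK))(IKI(K(IK))))(KK(KS)S(I(IK(KK))(IKI(K(IK))))))
  →6  K(KK)(IKI(K(IK)))(KK(KS)S(I(IK(KK))(IKI(K(IK)))))(SI(I(IK(KK))(IKI(K(IK))))(KK(KS)S(I(IK(KK))(IKI(K(IK))))))
  →7  KK(KK(KS)S(I(IK(KK))(IKI(K(IK)))))(SI(I(IK(KK))(IKI(K(IK))))(KK(KS)S(I(IK(KK))(IKI(K(IK))))))
  →8  K(SI(I(IK(KK))(IKI(K(IK))))(KK(KS)S(I(IK(KK))(IKI(K(IK))))))
  →9  K(I(KK(KS)S(I(IK(KK))(IKI(K(IK)))))(I(IK(KK))(IKI(K(IK)))(KK(KS)S(I(IK(KK))(IKI(K(IK)))))))
  →10  K(KK(KS)S(I(IK(KK))(IKI(K(IK))))(I(IK(KK))(IKI(K(IK)))(KK(KS)S(I(IK(KK))(IKI(K(IK)))))))
  →11  K(KS(I(IK(KK))(IKI(K(IK))))(I(IK(KK))(IKI(K(IK)))(KK(KS)S(I(IK(KK))(IKI(K(IK)))))))
  →12  K(S(I(IK(KK))(IKI(K(IK)))(KK(KS)S(I(IK(KK))(IKI(K(IK)))))))
  →13  K(S(IK(KK)(IKI(K(IK)))(KK(KS)S(I(IK(KK))(IKI(K(IK)))))))
  →14  K(S(K(KK)(IKI(K(IK)))(KK(KS)S(I(IK(KK))(IKI(K(IK)))))))
  →15  K(S(KK(KK(KS)S(I(IK(KK))(IKI(K(IK)))))))
  →16  K(SK)

Answer: normal form = K(SK)  (in 16 steps)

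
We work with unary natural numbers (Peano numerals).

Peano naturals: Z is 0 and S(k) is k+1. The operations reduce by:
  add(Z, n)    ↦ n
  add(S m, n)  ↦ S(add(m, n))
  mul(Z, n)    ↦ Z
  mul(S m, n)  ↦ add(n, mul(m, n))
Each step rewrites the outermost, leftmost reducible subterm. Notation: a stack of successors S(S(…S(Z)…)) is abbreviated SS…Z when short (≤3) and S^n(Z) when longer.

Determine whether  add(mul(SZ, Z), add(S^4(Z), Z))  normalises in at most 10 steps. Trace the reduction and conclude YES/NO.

  start: add(mul(SZ, Z), add(S^4(Z), Z))
  step 1: add(add(Z, mul(Z, Z)), add(S^4(Z), Z))
  step 2: add(mul(Z, Z), add(S^4(Z), Z))
  step 3: add(Z, add(S^4(Z), Z))
  step 4: add(S^4(Z), Z)
  step 5: S(add(SSSZ, Z))
  step 6: S(S(add(SSZ, Z)))
  step 7: S(S(S(add(SZ, Z))))
  step 8: S(S(S(S(add(Z, Z)))))
  step 9: S^4(Z)

Answer: YES — reaches normal form S^4(Z) in 9 ≤ 10 steps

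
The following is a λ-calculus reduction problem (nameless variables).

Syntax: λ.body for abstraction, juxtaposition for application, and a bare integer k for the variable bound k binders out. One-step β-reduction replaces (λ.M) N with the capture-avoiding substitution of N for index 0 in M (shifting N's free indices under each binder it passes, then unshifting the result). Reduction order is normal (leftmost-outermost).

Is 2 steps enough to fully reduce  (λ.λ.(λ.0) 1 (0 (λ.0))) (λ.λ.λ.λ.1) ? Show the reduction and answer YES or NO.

  start: (λ.λ.(λ.0) 1 (0 (λ.0))) (λ.λ.λ.λ.1)
  →1  λ.(λ.0) (λ.λ.λ.λ.1) (0 (λ.0))
  →2  λ.(λ.λ.λ.λ.1) (0 (λ.0))

Answer: NO — after 2 steps the term is λ.(λ.λ.λ.λ.1) (0 (λ.0)), not yet normal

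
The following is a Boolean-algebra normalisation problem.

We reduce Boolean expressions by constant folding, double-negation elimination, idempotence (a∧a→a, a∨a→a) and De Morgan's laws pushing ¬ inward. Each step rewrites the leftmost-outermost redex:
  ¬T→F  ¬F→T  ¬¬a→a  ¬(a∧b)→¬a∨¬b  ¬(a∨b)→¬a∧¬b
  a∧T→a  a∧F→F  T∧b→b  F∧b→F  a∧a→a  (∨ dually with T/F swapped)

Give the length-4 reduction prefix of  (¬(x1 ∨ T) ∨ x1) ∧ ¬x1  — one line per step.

Answer: after 4 steps: x1 ∧ ¬x1

Derivation:
  start: (¬(x1 ∨ T) ∨ x1) ∧ ¬x1
  →1  ((¬x1 ∧ ¬T) ∨ x1) ∧ ¬x1
  →2  ((¬x1 ∧ F) ∨ x1) ∧ ¬x1
  →3  (F ∨ x1) ∧ ¬x1
  →4  x1 ∧ ¬x1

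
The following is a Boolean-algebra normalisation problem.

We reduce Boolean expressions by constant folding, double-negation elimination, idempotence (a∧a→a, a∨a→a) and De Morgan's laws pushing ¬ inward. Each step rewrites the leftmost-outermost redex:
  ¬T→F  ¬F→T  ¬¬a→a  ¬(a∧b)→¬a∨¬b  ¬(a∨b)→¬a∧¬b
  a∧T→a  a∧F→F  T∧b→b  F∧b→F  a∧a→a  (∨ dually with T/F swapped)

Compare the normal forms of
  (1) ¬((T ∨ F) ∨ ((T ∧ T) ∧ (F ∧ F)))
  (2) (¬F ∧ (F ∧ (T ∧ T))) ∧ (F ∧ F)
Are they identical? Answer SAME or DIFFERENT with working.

Answer: SAME — A ⇓ F, B ⇓ F

Working:
Term A:
  start: ¬((T ∨ F) ∨ ((T ∧ T) ∧ (F ∧ F)))
  step 1: ¬(T ∨ F) ∧ ¬((T ∧ T) ∧ (F ∧ F))
  step 2: (¬T ∧ ¬F) ∧ ¬((T ∧ T) ∧ (F ∧ F))
  step 3: (F ∧ ¬F) ∧ ¬((T ∧ T) ∧ (F ∧ F))
  step 4: F ∧ ¬((T ∧ T) ∧ (F ∧ F))
  step 5: F

Term B:
  start: (¬F ∧ (F ∧ (T ∧ T))) ∧ (F ∧ F)
  step 1: (T ∧ (F ∧ (T ∧ T))) ∧ (F ∧ F)
  step 2: (F ∧ (T ∧ T)) ∧ (F ∧ F)
  step 3: F ∧ (F ∧ F)
  step 4: F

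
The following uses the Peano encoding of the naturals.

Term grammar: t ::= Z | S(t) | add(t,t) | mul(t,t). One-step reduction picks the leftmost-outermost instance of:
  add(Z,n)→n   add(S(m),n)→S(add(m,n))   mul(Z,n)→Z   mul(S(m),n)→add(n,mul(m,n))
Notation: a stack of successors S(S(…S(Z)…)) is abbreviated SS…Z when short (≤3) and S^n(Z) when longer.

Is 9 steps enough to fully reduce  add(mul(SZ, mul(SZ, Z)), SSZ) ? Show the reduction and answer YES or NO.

  start: add(mul(SZ, mul(SZ, Z)), SSZ)
  step 1: add(add(mul(SZ, Z), mul(Z, mul(SZ, Z))), SSZ)
  step 2: add(add(add(Z, mul(Z, Z)), mul(Z, mul(SZ, Z))), SSZ)
  step 3: add(add(mul(Z, Z), mul(Z, mul(SZ, Z))), SSZ)
  step 4: add(add(Z, mul(Z, mul(SZ, Z))), SSZ)
  step 5: add(mul(Z, mul(SZ, Z)), SSZ)
  step 6: add(Z, SSZ)
  step 7: SSZ

Answer: YES — reaches normal form SSZ in 7 ≤ 9 steps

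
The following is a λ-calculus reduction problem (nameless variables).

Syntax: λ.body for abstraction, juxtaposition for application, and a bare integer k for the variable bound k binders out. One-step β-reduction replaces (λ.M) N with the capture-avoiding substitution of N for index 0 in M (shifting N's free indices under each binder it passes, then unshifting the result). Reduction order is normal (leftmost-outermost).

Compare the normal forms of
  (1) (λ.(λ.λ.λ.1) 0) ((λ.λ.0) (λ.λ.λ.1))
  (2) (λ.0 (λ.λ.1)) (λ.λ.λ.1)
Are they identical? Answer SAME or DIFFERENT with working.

Term A:
  start: (λ.(λ.λ.λ.1) 0) ((λ.λ.0) (λ.λ.λ.1))
  step 1: (λ.λ.λ.1) ((λ.λ.0) (λ.λ.λ.1))
  step 2: λ.λ.1

Term B:
  start: (λ.0 (λ.λ.1)) (λ.λ.λ.1)
  step 1: (λ.λ.λ.1) (λ.λ.1)
  step 2: λ.λ.1

Answer: SAME — A ⇓ λ.λ.1, B ⇓ λ.λ.1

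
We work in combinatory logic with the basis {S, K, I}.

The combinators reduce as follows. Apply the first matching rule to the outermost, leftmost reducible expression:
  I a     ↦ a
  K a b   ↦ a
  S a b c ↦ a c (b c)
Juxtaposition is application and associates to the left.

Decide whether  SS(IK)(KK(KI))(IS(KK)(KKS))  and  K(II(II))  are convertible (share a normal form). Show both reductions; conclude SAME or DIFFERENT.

Answer: DIFFERENT — A ⇓ S(KK)K, B ⇓ KI

Reduction:
Term A:
  start: SS(IK)(KK(KI))(IS(KK)(KKS))
  →1  S(KK(KI))(IK(KK(KI)))(IS(KK)(KKS))
  →2  KK(KI)(IS(KK)(KKS))(IK(KK(KI))(IS(KK)(KKS)))
  →3  K(IS(KK)(KKS))(IK(KK(KI))(IS(KK)(KKS)))
  →4  IS(KK)(KKS)
  →5  S(KK)(KKS)
  →6  S(KK)K

Term B:
  start: K(II(II))
  →1  K(I(II))
  →2  K(II)
  →3  KI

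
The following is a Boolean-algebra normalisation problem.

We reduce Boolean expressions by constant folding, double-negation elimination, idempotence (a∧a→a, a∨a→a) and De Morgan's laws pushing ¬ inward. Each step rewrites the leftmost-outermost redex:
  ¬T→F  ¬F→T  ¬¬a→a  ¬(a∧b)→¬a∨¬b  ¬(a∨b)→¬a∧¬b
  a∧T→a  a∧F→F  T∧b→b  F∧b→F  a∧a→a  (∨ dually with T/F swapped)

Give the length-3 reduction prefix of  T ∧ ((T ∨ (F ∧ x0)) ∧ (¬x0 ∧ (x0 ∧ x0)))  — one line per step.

  start: T ∧ ((T ∨ (F ∧ x0)) ∧ (¬x0 ∧ (x0 ∧ x0)))
  [1] (T ∨ (F ∧ x0)) ∧ (¬x0 ∧ (x0 ∧ x0))
  [2] T ∧ (¬x0 ∧ (x0 ∧ x0))
  [3] ¬x0 ∧ (x0 ∧ x0)

Answer: after 3 steps: ¬x0 ∧ (x0 ∧ x0)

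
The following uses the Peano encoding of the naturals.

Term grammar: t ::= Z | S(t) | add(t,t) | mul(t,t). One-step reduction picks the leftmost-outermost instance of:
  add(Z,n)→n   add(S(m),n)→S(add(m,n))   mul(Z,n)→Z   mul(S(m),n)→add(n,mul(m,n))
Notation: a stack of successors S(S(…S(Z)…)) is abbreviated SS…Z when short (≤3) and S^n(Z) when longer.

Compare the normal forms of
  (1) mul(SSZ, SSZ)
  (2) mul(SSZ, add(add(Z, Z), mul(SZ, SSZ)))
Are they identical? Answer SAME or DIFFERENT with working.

Answer: SAME — A ⇓ S^4(Z), B ⇓ S^4(Z)

Reduction:
Term A:
  start: mul(SSZ, SSZ)
  step 1: add(SSZ, mul(SZ, SSZ))
  step 2: S(add(SZ, mul(SZ, SSZ)))
  step 3: S(S(add(Z, mul(SZ, SSZ))))
  step 4: S(S(mul(SZ, SSZ)))
  step 5: S(S(add(SSZ, mul(Z, SSZ))))
  step 6: S(S(S(add(SZ, mul(Z, SSZ)))))
  step 7: S(S(S(S(add(Z, mul(Z, SSZ))))))
  step 8: S(S(S(S(mul(Z, SSZ)))))
  step 9: S^4(Z)

Term B:
  start: mul(SSZ, add(add(Z, Z), mul(SZ, SSZ)))
  step 1: add(add(add(Z, Z), mul(SZ, SSZ)), mul(SZ, add(add(Z, Z), mul(SZ, SSZ))))
  step 2: add(add(Z, mul(SZ, SSZ)), mul(SZ, add(add(Z, Z), mul(SZ, SSZ))))
  step 3: add(mul(SZ, SSZ), mul(SZ, add(add(Z, Z), mul(SZ, SSZ))))
  step 4: add(add(SSZ, mul(Z, SSZ)), mul(SZ, add(add(Z, Z), mul(SZ, SSZ))))
  step 5: add(S(add(SZ, mul(Z, SSZ))), mul(SZ, add(add(Z, Z), mul(SZ, SSZ))))
  step 6: S(add(add(SZ, mul(Z, SSZ)), mul(SZ, add(add(Z, Z), mul(SZ, SSZ)))))
  step 7: S(add(S(add(Z, mul(Z, SSZ))), mul(SZ, add(add(Z, Z), mul(SZ, SSZ)))))
  step 8: S(S(add(add(Z, mul(Z, SSZ)), mul(SZ, add(add(Z, Z), mul(SZ, SSZ))))))
  step 9: S(S(add(mul(Z, SSZ), mul(SZ, add(add(Z, Z), mul(SZ, SSZ))))))
  step 10: S(S(add(Z, mul(SZ, add(add(Z, Z), mul(SZ, SSZ))))))
  step 11: S(S(mul(SZ, add(add(Z, Z), mul(SZ, SSZ)))))
  step 12: S(S(add(add(add(Z, Z), mul(SZ, SSZ)), mul(Z, add(add(Z, Z), mul(SZ, SSZ))))))
  step 13: S(S(add(add(Z, mul(SZ, SSZ)), mul(Z, add(add(Z, Z), mul(SZ, SSZ))))))
  step 14: S(S(add(mul(SZ, SSZ), mul(Z, add(add(Z, Z), mul(SZ, SSZ))))))
  step 15: S(S(add(add(SSZ, mul(Z, SSZ)), mul(Z, add(add(Z, Z), mul(SZ, SSZ))))))
  step 16: S(S(add(S(add(SZ, mul(Z, SSZ))), mul(Z, add(add(Z, Z), mul(SZ, SSZ))))))
  step 17: S(S(S(add(add(SZ, mul(Z, SSZ)), mul(Z, add(add(Z, Z), mul(SZ, SSZ)))))))
  step 18: S(S(S(add(S(add(Z, mul(Z, SSZ))), mul(Z, add(add(Z, Z), mul(SZ, SSZ)))))))
  step 19: S(S(S(S(add(add(Z, mul(Z, SSZ)), mul(Z, add(add(Z, Z), mul(SZ, SSZ))))))))
  step 20: S(S(S(S(add(mul(Z, SSZ), mul(Z, add(add(Z, Z), mul(SZ, SSZ))))))))
  step 21: S(S(S(S(add(Z, mul(Z, add(add(Z, Z), mul(SZ, SSZ))))))))
  step 22: S(S(S(S(mul(Z, add(add(Z, Z), mul(SZ, SSZ)))))))
  step 23: S^4(Z)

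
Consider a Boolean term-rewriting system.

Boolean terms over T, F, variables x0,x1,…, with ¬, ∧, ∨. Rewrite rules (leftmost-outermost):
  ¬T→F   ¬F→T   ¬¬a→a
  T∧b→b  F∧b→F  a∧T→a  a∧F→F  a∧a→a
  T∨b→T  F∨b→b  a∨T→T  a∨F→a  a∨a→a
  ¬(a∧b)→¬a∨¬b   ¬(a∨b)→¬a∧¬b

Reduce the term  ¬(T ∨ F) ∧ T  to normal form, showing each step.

  start: ¬(T ∨ F) ∧ T
  →1  ¬(T ∨ F)
  →2  ¬T ∧ ¬F
  →3  F ∧ ¬F
  →4  F

Answer: normal form = F  (in 4 steps)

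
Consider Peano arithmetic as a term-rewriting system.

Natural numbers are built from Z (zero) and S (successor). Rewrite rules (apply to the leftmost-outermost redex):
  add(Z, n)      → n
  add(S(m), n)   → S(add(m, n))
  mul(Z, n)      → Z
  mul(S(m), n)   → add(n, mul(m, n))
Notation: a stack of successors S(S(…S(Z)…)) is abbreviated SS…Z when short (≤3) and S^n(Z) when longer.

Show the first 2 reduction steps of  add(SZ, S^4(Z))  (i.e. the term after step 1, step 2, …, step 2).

  start: add(SZ, S^4(Z))
  [1] S(add(Z, S^4(Z)))
  [2] S^5(Z)

Answer: after 2 steps: S^5(Z)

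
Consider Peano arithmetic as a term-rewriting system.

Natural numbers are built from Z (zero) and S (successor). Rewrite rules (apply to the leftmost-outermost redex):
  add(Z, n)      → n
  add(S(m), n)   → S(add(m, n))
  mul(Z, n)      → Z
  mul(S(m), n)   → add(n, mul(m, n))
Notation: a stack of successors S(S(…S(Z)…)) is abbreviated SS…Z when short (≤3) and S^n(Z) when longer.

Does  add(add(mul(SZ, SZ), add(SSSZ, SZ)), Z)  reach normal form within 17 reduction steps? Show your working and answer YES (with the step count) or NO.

  start: add(add(mul(SZ, SZ), add(SSSZ, SZ)), Z)
  step 1: add(add(add(SZ, mul(Z, SZ)), add(SSSZ, SZ)), Z)
  step 2: add(add(S(add(Z, mul(Z, SZ))), add(SSSZ, SZ)), Z)
  step 3: add(S(add(add(Z, mul(Z, SZ)), add(SSSZ, SZ))), Z)
  step 4: S(add(add(add(Z, mul(Z, SZ)), add(SSSZ, SZ)), Z))
  step 5: S(add(add(mul(Z, SZ), add(SSSZ, SZ)), Z))
  step 6: S(add(add(Z, add(SSSZ, SZ)), Z))
  step 7: S(add(add(SSSZ, SZ), Z))
  step 8: S(add(S(add(SSZ, SZ)), Z))
  step 9: S(S(add(add(SSZ, SZ), Z)))
  step 10: S(S(add(S(add(SZ, SZ)), Z)))
  step 11: S(S(S(add(add(SZ, SZ), Z))))
  step 12: S(S(S(add(S(add(Z, SZ)), Z))))
  step 13: S(S(S(S(add(add(Z, SZ), Z)))))
  step 14: S(S(S(S(add(SZ, Z)))))
  step 15: S(S(S(S(S(add(Z, Z))))))
  step 16: S^5(Z)

Answer: YES — reaches normal form S^5(Z) in 16 ≤ 17 steps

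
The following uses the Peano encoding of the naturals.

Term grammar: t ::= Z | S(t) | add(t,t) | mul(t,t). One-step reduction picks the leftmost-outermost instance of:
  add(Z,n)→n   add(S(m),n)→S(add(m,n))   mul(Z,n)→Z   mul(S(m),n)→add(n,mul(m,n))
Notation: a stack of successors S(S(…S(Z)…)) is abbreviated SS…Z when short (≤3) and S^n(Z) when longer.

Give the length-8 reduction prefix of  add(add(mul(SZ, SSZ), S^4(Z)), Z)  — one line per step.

  start: add(add(mul(SZ, SSZ), S^4(Z)), Z)
  →1  add(add(add(SSZ, mul(Z, SSZ)), S^4(Z)), Z)
  →2  add(add(S(add(SZ, mul(Z, SSZ))), S^4(Z)), Z)
  →3  add(S(add(add(SZ, mul(Z, SSZ)), S^4(Z))), Z)
  →4  S(add(add(add(SZ, mul(Z, SSZ)), S^4(Z)), Z))
  →5  S(add(add(S(add(Z, mul(Z, SSZ))), S^4(Z)), Z))
  →6  S(add(S(add(add(Z, mul(Z, SSZ)), S^4(Z))), Z))
  →7  S(S(add(add(add(Z, mul(Z, SSZ)), S^4(Z)), Z)))
  →8  S(S(add(add(mul(Z, SSZ), S^4(Z)), Z)))

Answer: after 8 steps: S(S(add(add(mul(Z, SSZ), S^4(Z)), Z)))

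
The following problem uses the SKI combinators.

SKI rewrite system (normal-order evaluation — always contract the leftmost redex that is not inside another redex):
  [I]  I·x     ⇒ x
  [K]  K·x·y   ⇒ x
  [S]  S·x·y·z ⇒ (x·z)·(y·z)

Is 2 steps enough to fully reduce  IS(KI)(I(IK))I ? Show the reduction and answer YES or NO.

  start: IS(KI)(I(IK))I
  →1  S(KI)(I(IK))I
  →2  KII(I(IK)I)

Answer: NO — after 2 steps the term is KII(I(IK)I), not yet normal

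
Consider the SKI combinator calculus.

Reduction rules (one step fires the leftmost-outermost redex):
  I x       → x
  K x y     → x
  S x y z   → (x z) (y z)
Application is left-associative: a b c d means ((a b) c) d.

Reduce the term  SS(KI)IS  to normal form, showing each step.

  start: SS(KI)IS
  [1] SI(KII)S
  [2] IS(KIIS)
  [3] S(KIIS)
  [4] S(IS)
  [5] SS

Answer: normal form = SS  (in 5 steps)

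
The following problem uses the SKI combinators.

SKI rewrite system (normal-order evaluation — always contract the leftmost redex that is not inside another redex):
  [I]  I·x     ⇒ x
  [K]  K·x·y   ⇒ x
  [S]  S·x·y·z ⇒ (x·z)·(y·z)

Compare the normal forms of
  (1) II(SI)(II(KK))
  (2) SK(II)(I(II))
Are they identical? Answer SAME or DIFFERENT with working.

Answer: DIFFERENT — A ⇓ SI(KK), B ⇓ I

Working:
Term A:
  start: II(SI)(II(KK))
  step 1: I(SI)(II(KK))
  step 2: SI(II(KK))
  step 3: SI(I(KK))
  step 4: SI(KK)

Term B:
  start: SK(II)(I(II))
  step 1: K(I(II))(II(I(II)))
  step 2: I(II)
  step 3: II
  step 4: I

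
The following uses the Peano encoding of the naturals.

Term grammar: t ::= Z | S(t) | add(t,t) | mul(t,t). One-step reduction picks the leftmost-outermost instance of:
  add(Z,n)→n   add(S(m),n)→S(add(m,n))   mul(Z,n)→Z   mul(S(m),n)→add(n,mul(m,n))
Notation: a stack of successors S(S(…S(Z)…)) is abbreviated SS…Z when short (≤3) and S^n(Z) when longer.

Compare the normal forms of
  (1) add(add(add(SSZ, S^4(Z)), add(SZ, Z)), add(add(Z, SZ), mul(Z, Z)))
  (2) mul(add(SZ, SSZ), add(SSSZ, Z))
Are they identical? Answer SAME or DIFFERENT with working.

Term A:
  start: add(add(add(SSZ, S^4(Z)), add(SZ, Z)), add(add(Z, SZ), mul(Z, Z)))
  [1] add(add(S(add(SZ, S^4(Z))), add(SZ, Z)), add(add(Z, SZ), mul(Z, Z)))
  [2] add(S(add(add(SZ, S^4(Z)), add(SZ, Z))), add(add(Z, SZ), mul(Z, Z)))
  [3] S(add(add(add(SZ, S^4(Z)), add(SZ, Z)), add(add(Z, SZ), mul(Z, Z))))
  [4] S(add(add(S(add(Z, S^4(Z))), add(SZ, Z)), add(add(Z, SZ), mul(Z, Z))))
  [5] S(add(S(add(add(Z, S^4(Z)), add(SZ, Z))), add(add(Z, SZ), mul(Z, Z))))
  [6] S(S(add(add(add(Z, S^4(Z)), add(SZ, Z)), add(add(Z, SZ), mul(Z, Z)))))
  [7] S(S(add(add(S^4(Z), add(SZ, Z)), add(add(Z, SZ), mul(Z, Z)))))
  [8] S(S(add(S(add(SSSZ, add(SZ, Z))), add(add(Z, SZ), mul(Z, Z)))))
  [9] S(S(S(add(add(SSSZ, add(SZ, Z)), add(add(Z, SZ), mul(Z, Z))))))
  [10] S(S(S(add(S(add(SSZ, add(SZ, Z))), add(add(Z, SZ), mul(Z, Z))))))
  [11] S(S(S(S(add(add(SSZ, add(SZ, Z)), add(add(Z, SZ), mul(Z, Z)))))))
  [12] S(S(S(S(add(S(add(SZ, add(SZ, Z))), add(add(Z, SZ), mul(Z, Z)))))))
  [13] S(S(S(S(S(add(add(SZ, add(SZ, Z)), add(add(Z, SZ), mul(Z, Z))))))))
  [14] S(S(S(S(S(add(S(add(Z, add(SZ, Z))), add(add(Z, SZ), mul(Z, Z))))))))
  [15] S(S(S(S(S(S(add(add(Z, add(SZ, Z)), add(add(Z, SZ), mul(Z, Z)))))))))
  [16] S(S(S(S(S(S(add(add(SZ, Z), add(add(Z, SZ), mul(Z, Z)))))))))
  [17] S(S(S(S(S(S(add(S(add(Z, Z)), add(add(Z, SZ), mul(Z, Z)))))))))
  [18] S(S(S(S(S(S(S(add(add(Z, Z), add(add(Z, SZ), mul(Z, Z))))))))))
  [19] S(S(S(S(S(S(S(add(Z, add(add(Z, SZ), mul(Z, Z))))))))))
  [20] S(S(S(S(S(S(S(add(add(Z, SZ), mul(Z, Z)))))))))
  [21] S(S(S(S(S(S(S(add(SZ, mul(Z, Z)))))))))
  [22] S(S(S(S(S(S(S(S(add(Z, mul(Z, Z))))))))))
  [23] S(S(S(S(S(S(S(S(mul(Z, Z)))))))))
  [24] S^8(Z)

Term B:
  start: mul(add(SZ, SSZ), add(SSSZ, Z))
  [1] mul(S(add(Z, SSZ)), add(SSSZ, Z))
  [2] add(add(SSSZ, Z), mul(add(Z, SSZ), add(SSSZ, Z)))
  [3] add(S(add(SSZ, Z)), mul(add(Z, SSZ), add(SSSZ, Z)))
  [4] S(add(add(SSZ, Z), mul(add(Z, SSZ), add(SSSZ, Z))))
  [5] S(add(S(add(SZ, Z)), mul(add(Z, SSZ), add(SSSZ, Z))))
  [6] S(S(add(add(SZ, Z), mul(add(Z, SSZ), add(SSSZ, Z)))))
  [7] S(S(add(S(add(Z, Z)), mul(add(Z, SSZ), add(SSSZ, Z)))))
  [8] S(S(S(add(add(Z, Z), mul(add(Z, SSZ), add(SSSZ, Z))))))
  [9] S(S(S(add(Z, mul(add(Z, SSZ), add(SSSZ, Z))))))
  [10] S(S(S(mul(add(Z, SSZ), add(SSSZ, Z)))))
  [11] S(S(S(mul(SSZ, add(SSSZ, Z)))))
  [12] S(S(S(add(add(SSSZ, Z), mul(SZ, add(SSSZ, Z))))))
  [13] S(S(S(add(S(add(SSZ, Z)), mul(SZ, add(SSSZ, Z))))))
  [14] S(S(S(S(add(add(SSZ, Z), mul(SZ, add(SSSZ, Z)))))))
  [15] S(S(S(S(add(S(add(SZ, Z)), mul(SZ, add(SSSZ, Z)))))))
  [16] S(S(S(S(S(add(add(SZ, Z), mul(SZ, add(SSSZ, Z))))))))
  [17] S(S(S(S(S(add(S(add(Z, Z)), mul(SZ, add(SSSZ, Z))))))))
  [18] S(S(S(S(S(S(add(add(Z, Z), mul(SZ, add(SSSZ, Z)))))))))
  [19] S(S(S(S(S(S(add(Z, mul(SZ, add(SSSZ, Z)))))))))
  [20] S(S(S(S(S(S(mul(SZ, add(SSSZ, Z))))))))
  [21] S(S(S(S(S(S(add(add(SSSZ, Z), mul(Z, add(SSSZ, Z)))))))))
  [22] S(S(S(S(S(S(add(S(add(SSZ, Z)), mul(Z, add(SSSZ, Z)))))))))
  [23] S(S(S(S(S(S(S(add(add(SSZ, Z), mul(Z, add(SSSZ, Z))))))))))
  [24] S(S(S(S(S(S(S(add(S(add(SZ, Z)), mul(Z, add(SSSZ, Z))))))))))
  [25] S(S(S(S(S(S(S(S(add(add(SZ, Z), mul(Z, add(SSSZ, Z)))))))))))
  [26] S(S(S(S(S(S(S(S(add(S(add(Z, Z)), mul(Z, add(SSSZ, Z)))))))))))
  [27] S(S(S(S(S(S(S(S(S(add(add(Z, Z), mul(Z, add(SSSZ, Z))))))))))))
  [28] S(S(S(S(S(S(S(S(S(add(Z, mul(Z, add(SSSZ, Z))))))))))))
  [29] S(S(S(S(S(S(S(S(S(mul(Z, add(SSSZ, Z)))))))))))
  [30] S^9(Z)

Answer: DIFFERENT — A ⇓ S^8(Z), B ⇓ S^9(Z)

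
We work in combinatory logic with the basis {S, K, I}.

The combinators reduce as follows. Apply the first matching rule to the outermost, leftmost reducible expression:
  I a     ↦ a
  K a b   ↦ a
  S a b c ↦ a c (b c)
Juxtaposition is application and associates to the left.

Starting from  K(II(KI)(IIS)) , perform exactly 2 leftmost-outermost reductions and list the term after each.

  start: K(II(KI)(IIS))
  [1] K(I(KI)(IIS))
  [2] K(KI(IIS))

Answer: after 2 steps: K(KI(IIS))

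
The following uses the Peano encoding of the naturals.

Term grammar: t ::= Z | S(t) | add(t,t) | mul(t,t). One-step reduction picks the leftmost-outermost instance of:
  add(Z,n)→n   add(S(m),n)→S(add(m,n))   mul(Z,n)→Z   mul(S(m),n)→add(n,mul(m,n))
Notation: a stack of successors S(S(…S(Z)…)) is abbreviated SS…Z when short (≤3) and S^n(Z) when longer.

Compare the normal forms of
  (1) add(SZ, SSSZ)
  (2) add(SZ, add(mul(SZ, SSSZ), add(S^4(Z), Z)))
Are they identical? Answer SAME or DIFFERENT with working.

Term A:
  start: add(SZ, SSSZ)
  →1  S(add(Z, SSSZ))
  →2  S^4(Z)

Term B:
  start: add(SZ, add(mul(SZ, SSSZ), add(S^4(Z), Z)))
  →1  S(add(Z, add(mul(SZ, SSSZ), add(S^4(Z), Z))))
  →2  S(add(mul(SZ, SSSZ), add(S^4(Z), Z)))
  →3  S(add(add(SSSZ, mul(Z, SSSZ)), add(S^4(Z), Z)))
  →4  S(add(S(add(SSZ, mul(Z, SSSZ))), add(S^4(Z), Z)))
  →5  S(S(add(add(SSZ, mul(Z, SSSZ)), add(S^4(Z), Z))))
  →6  S(S(add(S(add(SZ, mul(Z, SSSZ))), add(S^4(Z), Z))))
  →7  S(S(S(add(add(SZ, mul(Z, SSSZ)), add(S^4(Z), Z)))))
  →8  S(S(S(add(S(add(Z, mul(Z, SSSZ))), add(S^4(Z), Z)))))
  →9  S(S(S(S(add(add(Z, mul(Z, SSSZ)), add(S^4(Z), Z))))))
  →10  S(S(S(S(add(mul(Z, SSSZ), add(S^4(Z), Z))))))
  →11  S(S(S(S(add(Z, add(S^4(Z), Z))))))
  →12  S(S(S(S(add(S^4(Z), Z)))))
  →13  S(S(S(S(S(add(SSSZ, Z))))))
  →14  S(S(S(S(S(S(add(SSZ, Z)))))))
  →15  S(S(S(S(S(S(S(add(SZ, Z))))))))
  →16  S(S(S(S(S(S(S(S(add(Z, Z)))))))))
  →17  S^8(Z)

Answer: DIFFERENT — A ⇓ S^4(Z), B ⇓ S^8(Z)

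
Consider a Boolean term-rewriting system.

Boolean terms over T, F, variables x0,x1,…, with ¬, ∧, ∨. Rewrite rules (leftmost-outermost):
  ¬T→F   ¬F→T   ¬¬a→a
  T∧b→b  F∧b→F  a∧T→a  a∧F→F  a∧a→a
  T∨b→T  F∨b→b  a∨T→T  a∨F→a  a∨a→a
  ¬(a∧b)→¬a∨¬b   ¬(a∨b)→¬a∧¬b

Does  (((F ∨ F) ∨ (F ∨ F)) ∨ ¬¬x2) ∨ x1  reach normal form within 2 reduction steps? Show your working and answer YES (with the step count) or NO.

Answer: NO — after 2 steps the term is (F ∨ ¬¬x2) ∨ x1, not yet normal

Derivation:
  start: (((F ∨ F) ∨ (F ∨ F)) ∨ ¬¬x2) ∨ x1
  step 1: ((F ∨ F) ∨ ¬¬x2) ∨ x1
  step 2: (F ∨ ¬¬x2) ∨ x1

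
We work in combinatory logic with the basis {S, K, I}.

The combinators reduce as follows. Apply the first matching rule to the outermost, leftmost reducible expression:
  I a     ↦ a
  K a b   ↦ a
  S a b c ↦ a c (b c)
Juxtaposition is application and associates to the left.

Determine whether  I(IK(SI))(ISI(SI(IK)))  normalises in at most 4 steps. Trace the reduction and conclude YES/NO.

  start: I(IK(SI))(ISI(SI(IK)))
  [1] IK(SI)(ISI(SI(IK)))
  [2] K(SI)(ISI(SI(IK)))
  [3] SI

Answer: YES — reaches normal form SI in 3 ≤ 4 steps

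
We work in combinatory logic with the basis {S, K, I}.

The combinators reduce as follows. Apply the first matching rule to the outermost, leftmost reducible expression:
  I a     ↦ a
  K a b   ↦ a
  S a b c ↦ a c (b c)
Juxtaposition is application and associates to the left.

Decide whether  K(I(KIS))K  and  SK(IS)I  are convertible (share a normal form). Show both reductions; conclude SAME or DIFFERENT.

Term A:
  start: K(I(KIS))K
  →1  I(KIS)
  →2  KIS
  →3  I

Term B:
  start: SK(IS)I
  →1  KI(ISI)
  →2  I

Answer: SAME — A ⇓ I, B ⇓ I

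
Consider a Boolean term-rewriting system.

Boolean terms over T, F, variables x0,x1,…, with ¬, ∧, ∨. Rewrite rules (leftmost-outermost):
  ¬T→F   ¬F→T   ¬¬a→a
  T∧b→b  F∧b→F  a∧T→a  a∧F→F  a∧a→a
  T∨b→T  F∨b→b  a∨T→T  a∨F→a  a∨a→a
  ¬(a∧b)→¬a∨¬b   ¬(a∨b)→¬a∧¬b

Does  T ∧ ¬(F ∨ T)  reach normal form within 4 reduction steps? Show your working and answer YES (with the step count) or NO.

Answer: NO — after 4 steps the term is ¬T, not yet normal

Reduction:
  start: T ∧ ¬(F ∨ T)
  step 1: ¬(F ∨ T)
  step 2: ¬F ∧ ¬T
  step 3: T ∧ ¬T
  step 4: ¬T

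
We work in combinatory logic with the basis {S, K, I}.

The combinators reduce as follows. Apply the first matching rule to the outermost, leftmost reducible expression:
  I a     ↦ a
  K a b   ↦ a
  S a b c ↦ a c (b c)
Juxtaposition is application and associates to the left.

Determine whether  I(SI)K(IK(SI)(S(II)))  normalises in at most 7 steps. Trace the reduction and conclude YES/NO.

Answer: YES — reaches normal form SI(K(SI)) in 7 ≤ 7 steps

Reduction:
  start: I(SI)K(IK(SI)(S(II)))
  [1] SIK(IK(SI)(S(II)))
  [2] I(IK(SI)(S(II)))(K(IK(SI)(S(II))))
  [3] IK(SI)(S(II))(K(IK(SI)(S(II))))
  [4] K(SI)(S(II))(K(IK(SI)(S(II))))
  [5] SI(K(IK(SI)(S(II))))
  [6] SI(K(K(SI)(S(II))))
  [7] SI(K(SI))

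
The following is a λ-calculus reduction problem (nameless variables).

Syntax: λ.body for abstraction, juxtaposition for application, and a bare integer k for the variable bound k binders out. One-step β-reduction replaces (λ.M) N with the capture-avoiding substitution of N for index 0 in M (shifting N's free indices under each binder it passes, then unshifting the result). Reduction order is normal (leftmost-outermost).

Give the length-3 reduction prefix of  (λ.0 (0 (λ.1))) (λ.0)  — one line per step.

  start: (λ.0 (0 (λ.1))) (λ.0)
  [1] (λ.0) ((λ.0) (λ.λ.0))
  [2] (λ.0) (λ.λ.0)
  [3] λ.λ.0

Answer: after 3 steps: λ.λ.0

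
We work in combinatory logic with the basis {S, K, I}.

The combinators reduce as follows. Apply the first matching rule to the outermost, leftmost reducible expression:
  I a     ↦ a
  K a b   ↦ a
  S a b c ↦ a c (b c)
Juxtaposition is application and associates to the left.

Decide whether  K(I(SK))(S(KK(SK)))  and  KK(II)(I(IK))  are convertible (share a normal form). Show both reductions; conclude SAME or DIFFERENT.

Answer: DIFFERENT — A ⇓ SK, B ⇓ KK

Working:
Term A:
  start: K(I(SK))(S(KK(SK)))
  step 1: I(SK)
  step 2: SK

Term B:
  start: KK(II)(I(IK))
  step 1: K(I(IK))
  step 2: K(IK)
  step 3: KK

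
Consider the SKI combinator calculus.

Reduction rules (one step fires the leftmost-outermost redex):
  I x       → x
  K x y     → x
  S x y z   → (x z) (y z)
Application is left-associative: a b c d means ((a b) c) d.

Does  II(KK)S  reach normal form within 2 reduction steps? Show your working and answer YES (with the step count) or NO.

Answer: NO — after 2 steps the term is KKS, not yet normal

Derivation:
  start: II(KK)S
  [1] I(KK)S
  [2] KKS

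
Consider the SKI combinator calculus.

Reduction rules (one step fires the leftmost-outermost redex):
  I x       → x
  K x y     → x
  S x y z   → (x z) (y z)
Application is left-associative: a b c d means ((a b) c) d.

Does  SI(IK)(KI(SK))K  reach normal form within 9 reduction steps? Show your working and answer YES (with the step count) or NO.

Answer: YES — reaches normal form I in 7 ≤ 9 steps

Working:
  start: SI(IK)(KI(SK))K
  →1  I(KI(SK))(IK(KI(SK)))K
  →2  KI(SK)(IK(KI(SK)))K
  →3  I(IK(KI(SK)))K
  →4  IK(KI(SK))K
  →5  K(KI(SK))K
  →6  KI(SK)
  →7  I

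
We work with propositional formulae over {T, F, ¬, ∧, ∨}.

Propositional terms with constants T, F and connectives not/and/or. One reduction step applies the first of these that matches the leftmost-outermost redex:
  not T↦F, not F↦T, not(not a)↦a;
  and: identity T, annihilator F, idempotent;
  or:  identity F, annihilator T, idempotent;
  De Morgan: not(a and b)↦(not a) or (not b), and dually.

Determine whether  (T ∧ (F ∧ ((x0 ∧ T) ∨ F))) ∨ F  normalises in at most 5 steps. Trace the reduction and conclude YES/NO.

Answer: YES — reaches normal form F in 3 ≤ 5 steps

Derivation:
  start: (T ∧ (F ∧ ((x0 ∧ T) ∨ F))) ∨ F
  step 1: T ∧ (F ∧ ((x0 ∧ T) ∨ F))
  step 2: F ∧ ((x0 ∧ T) ∨ F)
  step 3: F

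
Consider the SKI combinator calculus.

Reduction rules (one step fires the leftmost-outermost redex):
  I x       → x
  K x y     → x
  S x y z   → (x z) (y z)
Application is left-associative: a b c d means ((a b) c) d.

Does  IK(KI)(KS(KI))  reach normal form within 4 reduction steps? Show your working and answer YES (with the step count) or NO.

Answer: YES — reaches normal form KI in 2 ≤ 4 steps

Reduction:
  start: IK(KI)(KS(KI))
  step 1: K(KI)(KS(KI))
  step 2: KI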